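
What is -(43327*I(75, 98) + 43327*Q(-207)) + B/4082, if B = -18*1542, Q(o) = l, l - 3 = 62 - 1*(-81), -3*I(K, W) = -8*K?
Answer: -30596934700/2041 ≈ -1.4991e+7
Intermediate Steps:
I(K, W) = 8*K/3 (I(K, W) = -(-8)*K/3 = 8*K/3)
l = 146 (l = 3 + (62 - 1*(-81)) = 3 + (62 + 81) = 3 + 143 = 146)
Q(o) = 146
B = -27756
-(43327*I(75, 98) + 43327*Q(-207)) + B/4082 = -43327/(1/((8/3)*75 + 146)) - 27756/4082 = -43327/(1/(200 + 146)) - 27756*1/4082 = -43327/(1/346) - 13878/2041 = -43327/1/346 - 13878/2041 = -43327*346 - 13878/2041 = -14991142 - 13878/2041 = -30596934700/2041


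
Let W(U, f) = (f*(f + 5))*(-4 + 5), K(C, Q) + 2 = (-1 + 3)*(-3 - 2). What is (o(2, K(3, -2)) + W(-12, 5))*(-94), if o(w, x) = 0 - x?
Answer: -5828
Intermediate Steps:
K(C, Q) = -12 (K(C, Q) = -2 + (-1 + 3)*(-3 - 2) = -2 + 2*(-5) = -2 - 10 = -12)
W(U, f) = f*(5 + f) (W(U, f) = (f*(5 + f))*1 = f*(5 + f))
o(w, x) = -x
(o(2, K(3, -2)) + W(-12, 5))*(-94) = (-1*(-12) + 5*(5 + 5))*(-94) = (12 + 5*10)*(-94) = (12 + 50)*(-94) = 62*(-94) = -5828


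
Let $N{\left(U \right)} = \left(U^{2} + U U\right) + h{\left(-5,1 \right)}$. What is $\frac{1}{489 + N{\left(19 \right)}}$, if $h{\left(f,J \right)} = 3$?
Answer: $\frac{1}{1214} \approx 0.00082372$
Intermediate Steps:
$N{\left(U \right)} = 3 + 2 U^{2}$ ($N{\left(U \right)} = \left(U^{2} + U U\right) + 3 = \left(U^{2} + U^{2}\right) + 3 = 2 U^{2} + 3 = 3 + 2 U^{2}$)
$\frac{1}{489 + N{\left(19 \right)}} = \frac{1}{489 + \left(3 + 2 \cdot 19^{2}\right)} = \frac{1}{489 + \left(3 + 2 \cdot 361\right)} = \frac{1}{489 + \left(3 + 722\right)} = \frac{1}{489 + 725} = \frac{1}{1214}$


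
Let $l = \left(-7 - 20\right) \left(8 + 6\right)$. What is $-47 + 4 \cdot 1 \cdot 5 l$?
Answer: $-7607$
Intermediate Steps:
$l = -378$ ($l = \left(-27\right) 14 = -378$)
$-47 + 4 \cdot 1 \cdot 5 l = -47 + 4 \cdot 1 \cdot 5 \left(-378\right) = -47 + 4 \cdot 5 \left(-378\right) = -47 + 20 \left(-378\right) = -47 - 7560 = -7607$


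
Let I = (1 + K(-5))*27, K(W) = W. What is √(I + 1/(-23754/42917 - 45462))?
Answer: I*√11420568038702214118/325186068 ≈ 10.392*I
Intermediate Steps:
I = -108 (I = (1 - 5)*27 = -4*27 = -108)
√(I + 1/(-23754/42917 - 45462)) = √(-108 + 1/(-23754/42917 - 45462)) = √(-108 + 1/(-1951116408/42917)) = √(-108 - 42917/1951116408) = √(-210720614981/1951116408) = I*√11420568038702214118/325186068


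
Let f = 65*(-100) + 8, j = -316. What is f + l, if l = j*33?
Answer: -16920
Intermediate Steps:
l = -10428 (l = -316*33 = -10428)
f = -6492 (f = -6500 + 8 = -6492)
f + l = -6492 - 10428 = -16920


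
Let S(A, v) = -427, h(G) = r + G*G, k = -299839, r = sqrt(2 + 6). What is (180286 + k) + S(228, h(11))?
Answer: -119980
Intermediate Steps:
r = 2*sqrt(2) (r = sqrt(8) = 2*sqrt(2) ≈ 2.8284)
h(G) = G**2 + 2*sqrt(2) (h(G) = 2*sqrt(2) + G*G = 2*sqrt(2) + G**2 = G**2 + 2*sqrt(2))
(180286 + k) + S(228, h(11)) = (180286 - 299839) - 427 = -119553 - 427 = -119980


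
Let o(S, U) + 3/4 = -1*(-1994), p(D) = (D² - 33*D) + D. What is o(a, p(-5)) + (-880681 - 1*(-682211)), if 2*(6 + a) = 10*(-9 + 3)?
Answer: -785907/4 ≈ -1.9648e+5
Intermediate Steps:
p(D) = D² - 32*D
a = -36 (a = -6 + (10*(-9 + 3))/2 = -6 + (10*(-6))/2 = -6 + (½)*(-60) = -6 - 30 = -36)
o(S, U) = 7973/4 (o(S, U) = -¾ - 1*(-1994) = -¾ + 1994 = 7973/4)
o(a, p(-5)) + (-880681 - 1*(-682211)) = 7973/4 + (-880681 - 1*(-682211)) = 7973/4 + (-880681 + 682211) = 7973/4 - 198470 = -785907/4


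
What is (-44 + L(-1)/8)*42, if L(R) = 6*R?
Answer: -3759/2 ≈ -1879.5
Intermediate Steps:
(-44 + L(-1)/8)*42 = (-44 + (6*(-1))/8)*42 = (-44 - 6*⅛)*42 = (-44 - ¾)*42 = -179/4*42 = -3759/2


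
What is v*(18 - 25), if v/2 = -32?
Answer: 448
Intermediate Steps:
v = -64 (v = 2*(-32) = -64)
v*(18 - 25) = -64*(18 - 25) = -64*(-7) = 448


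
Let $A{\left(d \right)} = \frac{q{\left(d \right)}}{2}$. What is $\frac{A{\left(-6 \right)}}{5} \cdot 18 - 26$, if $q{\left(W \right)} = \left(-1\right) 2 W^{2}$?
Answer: $- \frac{778}{5} \approx -155.6$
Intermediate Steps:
$q{\left(W \right)} = - 2 W^{2}$
$A{\left(d \right)} = - d^{2}$ ($A{\left(d \right)} = \frac{\left(-2\right) d^{2}}{2} = - 2 d^{2} \cdot \frac{1}{2} = - d^{2}$)
$\frac{A{\left(-6 \right)}}{5} \cdot 18 - 26 = \frac{\left(-1\right) \left(-6\right)^{2}}{5} \cdot 18 - 26 = \left(-1\right) 36 \cdot \frac{1}{5} \cdot 18 - 26 = \left(-36\right) \frac{1}{5} \cdot 18 - 26 = \left(- \frac{36}{5}\right) 18 - 26 = - \frac{648}{5} - 26 = - \frac{778}{5}$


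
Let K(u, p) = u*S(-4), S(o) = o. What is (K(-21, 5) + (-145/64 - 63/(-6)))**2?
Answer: 34845409/4096 ≈ 8507.2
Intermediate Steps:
K(u, p) = -4*u (K(u, p) = u*(-4) = -4*u)
(K(-21, 5) + (-145/64 - 63/(-6)))**2 = (-4*(-21) + (-145/64 - 63/(-6)))**2 = (84 + (-145*1/64 - 63*(-1/6)))**2 = (84 + (-145/64 + 21/2))**2 = (84 + 527/64)**2 = (5903/64)**2 = 34845409/4096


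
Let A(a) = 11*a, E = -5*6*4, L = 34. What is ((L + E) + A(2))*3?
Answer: -192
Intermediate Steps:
E = -120 (E = -30*4 = -120)
((L + E) + A(2))*3 = ((34 - 120) + 11*2)*3 = (-86 + 22)*3 = -64*3 = -192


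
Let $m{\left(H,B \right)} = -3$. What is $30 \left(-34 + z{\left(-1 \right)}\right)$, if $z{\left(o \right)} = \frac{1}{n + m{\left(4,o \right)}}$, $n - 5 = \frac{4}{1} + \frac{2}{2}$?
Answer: $- \frac{7110}{7} \approx -1015.7$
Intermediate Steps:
$n = 10$ ($n = 5 + \left(\frac{4}{1} + \frac{2}{2}\right) = 5 + \left(4 \cdot 1 + 2 \cdot \frac{1}{2}\right) = 5 + \left(4 + 1\right) = 5 + 5 = 10$)
$z{\left(o \right)} = \frac{1}{7}$ ($z{\left(o \right)} = \frac{1}{10 - 3} = \frac{1}{7}$)
$30 \left(-34 + z{\left(-1 \right)}\right) = 30 \left(-34 + \frac{1}{7}\right) = 30 \left(- \frac{237}{7}\right) = - \frac{7110}{7}$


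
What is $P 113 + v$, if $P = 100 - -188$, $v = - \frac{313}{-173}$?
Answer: $\frac{5630425}{173} \approx 32546.0$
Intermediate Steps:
$v = \frac{313}{173}$ ($v = \left(-313\right) \left(- \frac{1}{173}\right) = \frac{313}{173} \approx 1.8092$)
$P = 288$ ($P = 100 + 188 = 288$)
$P 113 + v = 288 \cdot 113 + \frac{313}{173} = 32544 + \frac{313}{173} = \frac{5630425}{173}$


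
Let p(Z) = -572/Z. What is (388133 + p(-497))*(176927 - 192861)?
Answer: -3073711191582/497 ≈ -6.1845e+9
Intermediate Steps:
(388133 + p(-497))*(176927 - 192861) = (388133 - 572/(-497))*(176927 - 192861) = (388133 - 572*(-1/497))*(-15934) = (388133 + 572/497)*(-15934) = (192902673/497)*(-15934) = -3073711191582/497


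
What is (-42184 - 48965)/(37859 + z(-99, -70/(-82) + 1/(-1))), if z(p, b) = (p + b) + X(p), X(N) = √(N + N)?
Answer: -2892810123393/1198390570277 + 459664407*I*√22/2396781140554 ≈ -2.4139 + 0.00089955*I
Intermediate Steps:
X(N) = √2*√N (X(N) = √(2*N) = √2*√N)
z(p, b) = b + p + √2*√p (z(p, b) = (p + b) + √2*√p = (b + p) + √2*√p = b + p + √2*√p)
(-42184 - 48965)/(37859 + z(-99, -70/(-82) + 1/(-1))) = (-42184 - 48965)/(37859 + ((-70/(-82) + 1/(-1)) - 99 + √2*√(-99))) = -91149/(37859 + ((-70*(-1/82) + 1*(-1)) - 99 + √2*(3*I*√11))) = -91149/(37859 + ((35/41 - 1) - 99 + 3*I*√22)) = -91149/(37859 + (-6/41 - 99 + 3*I*√22)) = -91149/(37859 + (-4065/41 + 3*I*√22)) = -91149/(1548154/41 + 3*I*√22)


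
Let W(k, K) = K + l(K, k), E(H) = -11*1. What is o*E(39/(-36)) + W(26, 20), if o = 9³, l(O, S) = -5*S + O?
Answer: -8109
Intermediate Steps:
l(O, S) = O - 5*S
o = 729
E(H) = -11
W(k, K) = -5*k + 2*K (W(k, K) = K + (K - 5*k) = -5*k + 2*K)
o*E(39/(-36)) + W(26, 20) = 729*(-11) + (-5*26 + 2*20) = -8019 + (-130 + 40) = -8019 - 90 = -8109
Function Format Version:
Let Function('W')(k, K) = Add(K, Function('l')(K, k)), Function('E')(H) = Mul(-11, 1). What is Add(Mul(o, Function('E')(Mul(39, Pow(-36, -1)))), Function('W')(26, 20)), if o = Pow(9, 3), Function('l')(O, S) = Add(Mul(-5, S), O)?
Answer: -8109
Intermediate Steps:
Function('l')(O, S) = Add(O, Mul(-5, S))
o = 729
Function('E')(H) = -11
Function('W')(k, K) = Add(Mul(-5, k), Mul(2, K)) (Function('W')(k, K) = Add(K, Add(K, Mul(-5, k))) = Add(Mul(-5, k), Mul(2, K)))
Add(Mul(o, Function('E')(Mul(39, Pow(-36, -1)))), Function('W')(26, 20)) = Add(Mul(729, -11), Add(Mul(-5, 26), Mul(2, 20))) = Add(-8019, Add(-130, 40)) = Add(-8019, -90) = -8109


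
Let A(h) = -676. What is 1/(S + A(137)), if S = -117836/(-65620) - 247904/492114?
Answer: -4036565085/2723502836857 ≈ -0.0014821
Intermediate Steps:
S = 5215160603/4036565085 (S = -117836*(-1/65620) - 247904*1/492114 = 29459/16405 - 123952/246057 = 5215160603/4036565085 ≈ 1.2920)
1/(S + A(137)) = 1/(5215160603/4036565085 - 676) = 1/(-2723502836857/4036565085) = -4036565085/2723502836857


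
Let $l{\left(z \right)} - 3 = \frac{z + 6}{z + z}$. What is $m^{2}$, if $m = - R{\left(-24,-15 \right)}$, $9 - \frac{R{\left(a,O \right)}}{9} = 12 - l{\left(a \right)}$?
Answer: $\frac{729}{64} \approx 11.391$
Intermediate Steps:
$l{\left(z \right)} = 3 + \frac{6 + z}{2 z}$ ($l{\left(z \right)} = 3 + \frac{z + 6}{z + z} = 3 + \frac{6 + z}{2 z}$)
$R{\left(a,O \right)} = \frac{9}{2} + \frac{27}{a}$ ($R{\left(a,O \right)} = 81 - 9 \left(12 - \left(\frac{7}{2} + \frac{3}{a}\right)\right) = 81 - 9 \left(\frac{17}{2} - \frac{3}{a}\right) = 81 - \left(\frac{153}{2} - \frac{27}{a}\right) = \frac{9}{2} + \frac{27}{a}$)
$m = - \frac{27}{8}$ ($m = - (\frac{9}{2} + \frac{27}{-24}) = - (\frac{9}{2} + 27 \left(- \frac{1}{24}\right)) = - (\frac{9}{2} - \frac{9}{8}) = \left(-1\right) \frac{27}{8} = - \frac{27}{8} \approx -3.375$)
$m^{2} = \left(- \frac{27}{8}\right)^{2} = \frac{729}{64}$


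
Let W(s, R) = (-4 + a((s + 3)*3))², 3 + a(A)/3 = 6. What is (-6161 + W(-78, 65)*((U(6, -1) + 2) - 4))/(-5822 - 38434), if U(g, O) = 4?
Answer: 2037/14752 ≈ 0.13808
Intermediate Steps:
a(A) = 9 (a(A) = -9 + 3*6 = -9 + 18 = 9)
W(s, R) = 25 (W(s, R) = (-4 + 9)² = 5² = 25)
(-6161 + W(-78, 65)*((U(6, -1) + 2) - 4))/(-5822 - 38434) = (-6161 + 25*((4 + 2) - 4))/(-5822 - 38434) = (-6161 + 25*(6 - 4))/(-44256) = (-6161 + 25*2)*(-1/44256) = (-6161 + 50)*(-1/44256) = -6111*(-1/44256) = 2037/14752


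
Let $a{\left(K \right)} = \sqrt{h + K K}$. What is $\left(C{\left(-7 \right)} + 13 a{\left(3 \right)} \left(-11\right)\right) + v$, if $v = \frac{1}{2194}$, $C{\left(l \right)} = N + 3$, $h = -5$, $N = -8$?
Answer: $- \frac{638453}{2194} \approx -291.0$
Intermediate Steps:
$a{\left(K \right)} = \sqrt{-5 + K^{2}}$ ($a{\left(K \right)} = \sqrt{-5 + K K} = \sqrt{-5 + K^{2}}$)
$C{\left(l \right)} = -5$ ($C{\left(l \right)} = -8 + 3 = -5$)
$v = \frac{1}{2194} \approx 0.00045579$
$\left(C{\left(-7 \right)} + 13 a{\left(3 \right)} \left(-11\right)\right) + v = \left(-5 + 13 \sqrt{-5 + 3^{2}} \left(-11\right)\right) + \frac{1}{2194} = \left(-5 + 13 \sqrt{-5 + 9} \left(-11\right)\right) + \frac{1}{2194} = \left(-5 + 13 \sqrt{4} \left(-11\right)\right) + \frac{1}{2194} = \left(-5 + 13 \cdot 2 \left(-11\right)\right) + \frac{1}{2194} = \left(-5 + 26 \left(-11\right)\right) + \frac{1}{2194} = \left(-5 - 286\right) + \frac{1}{2194} = -291 + \frac{1}{2194} = - \frac{638453}{2194}$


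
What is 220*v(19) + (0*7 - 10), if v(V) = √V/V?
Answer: -10 + 220*√19/19 ≈ 40.471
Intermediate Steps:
v(V) = V^(-½)
220*v(19) + (0*7 - 10) = 220/√19 + (0*7 - 10) = 220*(√19/19) + (0 - 10) = 220*√19/19 - 10 = -10 + 220*√19/19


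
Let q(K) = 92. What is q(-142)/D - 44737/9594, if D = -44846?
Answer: -1003579075/215126262 ≈ -4.6651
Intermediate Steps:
q(-142)/D - 44737/9594 = 92/(-44846) - 44737/9594 = 92*(-1/44846) - 44737*1/9594 = -46/22423 - 44737/9594 = -1003579075/215126262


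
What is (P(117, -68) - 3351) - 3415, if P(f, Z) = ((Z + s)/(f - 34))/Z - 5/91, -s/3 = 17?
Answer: -204415415/30212 ≈ -6766.0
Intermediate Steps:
s = -51 (s = -3*17 = -51)
P(f, Z) = -5/91 + (-51 + Z)/(Z*(-34 + f)) (P(f, Z) = ((Z - 51)/(f - 34))/Z - 5/91 = ((-51 + Z)/(-34 + f))/Z - 5*1/91 = ((-51 + Z)/(-34 + f))/Z - 5/91 = (-51 + Z)/(Z*(-34 + f)) - 5/91 = -5/91 + (-51 + Z)/(Z*(-34 + f)))
(P(117, -68) - 3351) - 3415 = ((1/91)*(-4641 + 261*(-68) - 5*(-68)*117)/(-68*(-34 + 117)) - 3351) - 3415 = ((1/91)*(-1/68)*(-4641 - 17748 + 39780)/83 - 3351) - 3415 = ((1/91)*(-1/68)*(1/83)*17391 - 3351) - 3415 = (-1023/30212 - 3351) - 3415 = -101241435/30212 - 3415 = -204415415/30212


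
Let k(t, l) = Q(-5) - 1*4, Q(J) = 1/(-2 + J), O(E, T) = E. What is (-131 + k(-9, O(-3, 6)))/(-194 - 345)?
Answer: 86/343 ≈ 0.25073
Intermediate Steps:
k(t, l) = -29/7 (k(t, l) = 1/(-2 - 5) - 1*4 = 1/(-7) - 4 = -1/7 - 4 = -29/7)
(-131 + k(-9, O(-3, 6)))/(-194 - 345) = (-131 - 29/7)/(-194 - 345) = -946/7/(-539) = -946/7*(-1/539) = 86/343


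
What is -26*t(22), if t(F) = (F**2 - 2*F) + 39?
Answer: -12454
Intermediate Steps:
t(F) = 39 + F**2 - 2*F
-26*t(22) = -26*(39 + 22**2 - 2*22) = -26*(39 + 484 - 44) = -26*479 = -12454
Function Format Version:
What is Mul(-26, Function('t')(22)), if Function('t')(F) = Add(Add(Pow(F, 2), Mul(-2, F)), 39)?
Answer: -12454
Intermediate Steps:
Function('t')(F) = Add(39, Pow(F, 2), Mul(-2, F))
Mul(-26, Function('t')(22)) = Mul(-26, Add(39, Pow(22, 2), Mul(-2, 22))) = Mul(-26, Add(39, 484, -44)) = Mul(-26, 479) = -12454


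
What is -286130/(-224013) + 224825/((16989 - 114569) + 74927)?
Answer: -17434255/2016117 ≈ -8.6474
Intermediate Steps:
-286130/(-224013) + 224825/((16989 - 114569) + 74927) = -286130*(-1/224013) + 224825/(-97580 + 74927) = 286130/224013 + 224825/(-22653) = 286130/224013 + 224825*(-1/22653) = 286130/224013 - 224825/22653 = -17434255/2016117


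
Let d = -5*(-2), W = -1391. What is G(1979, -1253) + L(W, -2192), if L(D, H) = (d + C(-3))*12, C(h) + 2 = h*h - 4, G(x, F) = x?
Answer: 2135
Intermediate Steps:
C(h) = -6 + h**2 (C(h) = -2 + (h*h - 4) = -2 + (h**2 - 4) = -2 + (-4 + h**2) = -6 + h**2)
d = 10
L(D, H) = 156 (L(D, H) = (10 + (-6 + (-3)**2))*12 = (10 + (-6 + 9))*12 = (10 + 3)*12 = 13*12 = 156)
G(1979, -1253) + L(W, -2192) = 1979 + 156 = 2135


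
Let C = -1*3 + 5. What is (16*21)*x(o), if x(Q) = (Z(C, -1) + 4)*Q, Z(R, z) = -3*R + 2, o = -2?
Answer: 0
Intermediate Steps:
C = 2 (C = -3 + 5 = 2)
Z(R, z) = 2 - 3*R
x(Q) = 0 (x(Q) = ((2 - 3*2) + 4)*Q = ((2 - 6) + 4)*Q = (-4 + 4)*Q = 0*Q = 0)
(16*21)*x(o) = (16*21)*0 = 336*0 = 0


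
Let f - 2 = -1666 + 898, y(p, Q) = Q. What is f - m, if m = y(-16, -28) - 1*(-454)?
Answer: -1192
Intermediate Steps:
m = 426 (m = -28 - 1*(-454) = -28 + 454 = 426)
f = -766 (f = 2 + (-1666 + 898) = 2 - 768 = -766)
f - m = -766 - 1*426 = -766 - 426 = -1192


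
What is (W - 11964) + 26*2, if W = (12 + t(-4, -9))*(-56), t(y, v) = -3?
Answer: -12416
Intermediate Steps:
W = -504 (W = (12 - 3)*(-56) = 9*(-56) = -504)
(W - 11964) + 26*2 = (-504 - 11964) + 26*2 = -12468 + 52 = -12416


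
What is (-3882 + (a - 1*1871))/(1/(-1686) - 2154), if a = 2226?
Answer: 5946522/3631645 ≈ 1.6374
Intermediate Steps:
(-3882 + (a - 1*1871))/(1/(-1686) - 2154) = (-3882 + (2226 - 1*1871))/(1/(-1686) - 2154) = (-3882 + (2226 - 1871))/(-1/1686 - 2154) = (-3882 + 355)/(-3631645/1686) = -3527*(-1686/3631645) = 5946522/3631645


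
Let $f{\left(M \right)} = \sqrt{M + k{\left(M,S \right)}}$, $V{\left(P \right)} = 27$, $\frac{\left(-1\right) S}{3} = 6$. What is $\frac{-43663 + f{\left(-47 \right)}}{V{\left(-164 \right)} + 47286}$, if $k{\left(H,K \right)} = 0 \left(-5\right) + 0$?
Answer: $- \frac{43663}{47313} + \frac{i \sqrt{47}}{47313} \approx -0.92285 + 0.0001449 i$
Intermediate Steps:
$S = -18$ ($S = \left(-3\right) 6 = -18$)
$k{\left(H,K \right)} = 0$ ($k{\left(H,K \right)} = 0 + 0 = 0$)
$f{\left(M \right)} = \sqrt{M}$ ($f{\left(M \right)} = \sqrt{M + 0} = \sqrt{M}$)
$\frac{-43663 + f{\left(-47 \right)}}{V{\left(-164 \right)} + 47286} = \frac{-43663 + \sqrt{-47}}{27 + 47286} = \frac{-43663 + i \sqrt{47}}{47313} = \left(-43663 + i \sqrt{47}\right) \frac{1}{47313} = - \frac{43663}{47313} + \frac{i \sqrt{47}}{47313}$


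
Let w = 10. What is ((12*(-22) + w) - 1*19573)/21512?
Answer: -19827/21512 ≈ -0.92167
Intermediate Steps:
((12*(-22) + w) - 1*19573)/21512 = ((12*(-22) + 10) - 1*19573)/21512 = ((-264 + 10) - 19573)*(1/21512) = (-254 - 19573)*(1/21512) = -19827*1/21512 = -19827/21512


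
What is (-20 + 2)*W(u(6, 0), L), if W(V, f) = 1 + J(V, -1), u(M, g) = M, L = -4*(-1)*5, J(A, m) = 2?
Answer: -54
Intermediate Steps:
L = 20 (L = 4*5 = 20)
W(V, f) = 3 (W(V, f) = 1 + 2 = 3)
(-20 + 2)*W(u(6, 0), L) = (-20 + 2)*3 = -18*3 = -54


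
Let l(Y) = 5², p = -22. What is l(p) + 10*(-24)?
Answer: -215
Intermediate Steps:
l(Y) = 25
l(p) + 10*(-24) = 25 + 10*(-24) = 25 - 240 = -215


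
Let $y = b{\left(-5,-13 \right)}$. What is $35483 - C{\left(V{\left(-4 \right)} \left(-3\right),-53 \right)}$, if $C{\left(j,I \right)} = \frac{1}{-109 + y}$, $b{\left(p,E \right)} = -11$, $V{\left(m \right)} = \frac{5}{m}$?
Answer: $\frac{4257961}{120} \approx 35483.0$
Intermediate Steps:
$y = -11$
$C{\left(j,I \right)} = - \frac{1}{120}$ ($C{\left(j,I \right)} = \frac{1}{-109 - 11} = \frac{1}{-120} = - \frac{1}{120}$)
$35483 - C{\left(V{\left(-4 \right)} \left(-3\right),-53 \right)} = 35483 - - \frac{1}{120} = 35483 + \frac{1}{120} = \frac{4257961}{120}$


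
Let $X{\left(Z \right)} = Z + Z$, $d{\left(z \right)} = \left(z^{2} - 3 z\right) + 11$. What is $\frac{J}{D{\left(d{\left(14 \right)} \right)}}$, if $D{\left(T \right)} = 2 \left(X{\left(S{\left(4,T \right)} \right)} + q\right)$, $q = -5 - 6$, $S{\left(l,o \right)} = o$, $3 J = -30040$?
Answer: $- \frac{15020}{957} \approx -15.695$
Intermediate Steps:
$J = - \frac{30040}{3}$ ($J = \frac{1}{3} \left(-30040\right) = - \frac{30040}{3} \approx -10013.0$)
$d{\left(z \right)} = 11 + z^{2} - 3 z$
$q = -11$ ($q = -5 - 6 = -11$)
$X{\left(Z \right)} = 2 Z$
$D{\left(T \right)} = -22 + 4 T$ ($D{\left(T \right)} = 2 \left(2 T - 11\right) = 2 \left(-11 + 2 T\right) = -22 + 4 T$)
$\frac{J}{D{\left(d{\left(14 \right)} \right)}} = - \frac{30040}{3 \left(-22 + 4 \left(11 + 14^{2} - 42\right)\right)} = - \frac{30040}{3 \left(-22 + 4 \left(11 + 196 - 42\right)\right)} = - \frac{30040}{3 \left(-22 + 4 \cdot 165\right)} = - \frac{30040}{3 \left(-22 + 660\right)} = - \frac{30040}{3 \cdot 638} = \left(- \frac{30040}{3}\right) \frac{1}{638} = - \frac{15020}{957}$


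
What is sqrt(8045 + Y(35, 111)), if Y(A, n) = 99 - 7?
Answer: sqrt(8137) ≈ 90.205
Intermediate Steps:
Y(A, n) = 92
sqrt(8045 + Y(35, 111)) = sqrt(8045 + 92) = sqrt(8137)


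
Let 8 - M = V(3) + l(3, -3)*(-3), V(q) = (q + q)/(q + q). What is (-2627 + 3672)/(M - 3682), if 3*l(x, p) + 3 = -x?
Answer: -1045/3681 ≈ -0.28389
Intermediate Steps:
l(x, p) = -1 - x/3 (l(x, p) = -1 + (-x)/3 = -1 - x/3)
V(q) = 1 (V(q) = (2*q)/((2*q)) = (2*q)*(1/(2*q)) = 1)
M = 1 (M = 8 - (1 + (-1 - ⅓*3)*(-3)) = 8 - (1 + (-1 - 1)*(-3)) = 8 - (1 - 2*(-3)) = 8 - (1 + 6) = 8 - 1*7 = 8 - 7 = 1)
(-2627 + 3672)/(M - 3682) = (-2627 + 3672)/(1 - 3682) = 1045/(-3681) = 1045*(-1/3681) = -1045/3681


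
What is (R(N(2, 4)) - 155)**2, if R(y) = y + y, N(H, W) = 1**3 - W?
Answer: 25921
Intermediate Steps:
N(H, W) = 1 - W
R(y) = 2*y
(R(N(2, 4)) - 155)**2 = (2*(1 - 1*4) - 155)**2 = (2*(1 - 4) - 155)**2 = (2*(-3) - 155)**2 = (-6 - 155)**2 = (-161)**2 = 25921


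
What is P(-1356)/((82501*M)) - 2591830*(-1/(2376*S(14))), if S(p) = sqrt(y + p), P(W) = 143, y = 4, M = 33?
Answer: 13/247503 + 1295915*sqrt(2)/7128 ≈ 257.11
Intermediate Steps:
S(p) = sqrt(4 + p)
P(-1356)/((82501*M)) - 2591830*(-1/(2376*S(14))) = 143/((82501*33)) - 2591830*(-1/(2376*sqrt(4 + 14))) = 143/2722533 - 2591830*(-sqrt(2)/14256) = 143*(1/2722533) - 2591830*(-sqrt(2)/14256) = 13/247503 - 2591830*(-sqrt(2)/14256) = 13/247503 - (-1295915)*sqrt(2)/7128 = 13/247503 + 1295915*sqrt(2)/7128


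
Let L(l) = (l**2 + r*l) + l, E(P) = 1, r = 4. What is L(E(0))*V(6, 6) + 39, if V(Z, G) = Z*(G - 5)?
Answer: 75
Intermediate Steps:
V(Z, G) = Z*(-5 + G)
L(l) = l**2 + 5*l (L(l) = (l**2 + 4*l) + l = l**2 + 5*l)
L(E(0))*V(6, 6) + 39 = (1*(5 + 1))*(6*(-5 + 6)) + 39 = (1*6)*(6*1) + 39 = 6*6 + 39 = 36 + 39 = 75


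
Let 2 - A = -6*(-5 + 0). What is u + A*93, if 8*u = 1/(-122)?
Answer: -2541505/976 ≈ -2604.0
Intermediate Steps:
A = -28 (A = 2 - (-6)*(-5 + 0) = 2 - (-6)*(-5) = 2 - 1*30 = 2 - 30 = -28)
u = -1/976 (u = (⅛)/(-122) = (⅛)*(-1/122) = -1/976 ≈ -0.0010246)
u + A*93 = -1/976 - 28*93 = -1/976 - 2604 = -2541505/976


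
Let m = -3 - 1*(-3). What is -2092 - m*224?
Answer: -2092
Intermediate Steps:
m = 0 (m = -3 + 3 = 0)
-2092 - m*224 = -2092 - 0*224 = -2092 - 1*0 = -2092 + 0 = -2092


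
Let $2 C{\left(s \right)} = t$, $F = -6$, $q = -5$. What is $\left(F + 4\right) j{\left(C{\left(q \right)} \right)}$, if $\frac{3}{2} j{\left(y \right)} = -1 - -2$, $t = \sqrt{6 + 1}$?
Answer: $- \frac{4}{3} \approx -1.3333$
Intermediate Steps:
$t = \sqrt{7} \approx 2.6458$
$C{\left(s \right)} = \frac{\sqrt{7}}{2}$
$j{\left(y \right)} = \frac{2}{3}$ ($j{\left(y \right)} = \frac{2 \left(-1 - -2\right)}{3} = \frac{2 \left(-1 + 2\right)}{3} = \frac{2}{3} \cdot 1 = \frac{2}{3}$)
$\left(F + 4\right) j{\left(C{\left(q \right)} \right)} = \left(-6 + 4\right) \frac{2}{3} = \left(-2\right) \frac{2}{3} = - \frac{4}{3}$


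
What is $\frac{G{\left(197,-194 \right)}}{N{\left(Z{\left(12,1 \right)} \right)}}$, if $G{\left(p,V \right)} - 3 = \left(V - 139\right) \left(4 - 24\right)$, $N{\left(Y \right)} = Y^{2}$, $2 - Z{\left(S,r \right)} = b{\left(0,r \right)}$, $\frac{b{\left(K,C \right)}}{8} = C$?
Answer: $\frac{2221}{12} \approx 185.08$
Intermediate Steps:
$b{\left(K,C \right)} = 8 C$
$Z{\left(S,r \right)} = 2 - 8 r$
$G{\left(p,V \right)} = 2783 - 20 V$ ($G{\left(p,V \right)} = 3 + \left(V - 139\right) \left(4 - 24\right) = 3 + \left(-139 + V\right) \left(-20\right) = 3 - \left(-2780 + 20 V\right) = 2783 - 20 V$)
$\frac{G{\left(197,-194 \right)}}{N{\left(Z{\left(12,1 \right)} \right)}} = \frac{2783 - -3880}{\left(2 - 8\right)^{2}} = \frac{2783 + 3880}{\left(2 - 8\right)^{2}} = \frac{6663}{\left(-6\right)^{2}} = \frac{6663}{36} = 6663 \cdot \frac{1}{36} = \frac{2221}{12}$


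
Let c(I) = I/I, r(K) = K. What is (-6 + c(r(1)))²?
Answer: 25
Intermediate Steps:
c(I) = 1
(-6 + c(r(1)))² = (-6 + 1)² = (-5)² = 25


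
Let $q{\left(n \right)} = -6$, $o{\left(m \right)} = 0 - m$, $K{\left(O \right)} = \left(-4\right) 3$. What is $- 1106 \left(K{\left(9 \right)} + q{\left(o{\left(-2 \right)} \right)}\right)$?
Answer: $19908$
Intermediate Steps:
$K{\left(O \right)} = -12$
$o{\left(m \right)} = - m$
$- 1106 \left(K{\left(9 \right)} + q{\left(o{\left(-2 \right)} \right)}\right) = - 1106 \left(-12 - 6\right) = \left(-1106\right) \left(-18\right) = 19908$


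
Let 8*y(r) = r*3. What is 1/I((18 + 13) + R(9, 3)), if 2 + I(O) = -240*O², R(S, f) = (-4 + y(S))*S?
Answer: -4/618143 ≈ -6.4710e-6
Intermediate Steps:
y(r) = 3*r/8 (y(r) = (r*3)/8 = (3*r)/8 = 3*r/8)
R(S, f) = S*(-4 + 3*S/8) (R(S, f) = (-4 + 3*S/8)*S = S*(-4 + 3*S/8))
I(O) = -2 - 240*O²
1/I((18 + 13) + R(9, 3)) = 1/(-2 - 240*((18 + 13) + (⅛)*9*(-32 + 3*9))²) = 1/(-2 - 240*(31 + (⅛)*9*(-32 + 27))²) = 1/(-2 - 240*(31 + (⅛)*9*(-5))²) = 1/(-2 - 240*(31 - 45/8)²) = 1/(-2 - 240*(203/8)²) = 1/(-2 - 240*41209/64) = 1/(-2 - 618135/4) = 1/(-618143/4) = -4/618143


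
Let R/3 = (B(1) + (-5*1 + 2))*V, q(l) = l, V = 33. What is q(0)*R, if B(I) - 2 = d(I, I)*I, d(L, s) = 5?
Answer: 0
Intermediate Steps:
B(I) = 2 + 5*I
R = 396 (R = 3*(((2 + 5*1) + (-5*1 + 2))*33) = 3*(((2 + 5) + (-5 + 2))*33) = 3*((7 - 3)*33) = 3*(4*33) = 3*132 = 396)
q(0)*R = 0*396 = 0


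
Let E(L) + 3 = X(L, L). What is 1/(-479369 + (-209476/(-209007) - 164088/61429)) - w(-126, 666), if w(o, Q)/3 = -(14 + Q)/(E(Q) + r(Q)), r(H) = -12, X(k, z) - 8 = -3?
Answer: -1255555475941020879/6154683642656519 ≈ -204.00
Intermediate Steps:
X(k, z) = 5 (X(k, z) = 8 - 3 = 5)
E(L) = 2 (E(L) = -3 + 5 = 2)
w(o, Q) = 21/5 + 3*Q/10 (w(o, Q) = 3*(-(14 + Q)/(2 - 12)) = 3*(-(14 + Q)/(-10)) = 3*(-(14 + Q)*(-1)/10) = 3*(-(-7/5 - Q/10)) = 3*(7/5 + Q/10) = 21/5 + 3*Q/10)
1/(-479369 + (-209476/(-209007) - 164088/61429)) - w(-126, 666) = 1/(-479369 + (-209476/(-209007) - 164088/61429)) - (21/5 + (3/10)*666) = 1/(-479369 + (-209476*(-1/209007) - 164088*1/61429)) - (21/5 + 999/5) = 1/(-479369 + (209476/209007 - 164088/61429)) - 1*204 = 1/(-479369 - 21427639412/12839091003) - 204 = 1/(-6154683642656519/12839091003) - 204 = -12839091003/6154683642656519 - 204 = -1255555475941020879/6154683642656519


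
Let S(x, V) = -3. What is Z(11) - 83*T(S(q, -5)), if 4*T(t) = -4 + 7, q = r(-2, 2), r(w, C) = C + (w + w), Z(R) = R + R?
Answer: -161/4 ≈ -40.250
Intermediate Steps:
Z(R) = 2*R
r(w, C) = C + 2*w
q = -2 (q = 2 + 2*(-2) = 2 - 4 = -2)
T(t) = ¾ (T(t) = (-4 + 7)/4 = (¼)*3 = ¾)
Z(11) - 83*T(S(q, -5)) = 2*11 - 83*¾ = 22 - 249/4 = -161/4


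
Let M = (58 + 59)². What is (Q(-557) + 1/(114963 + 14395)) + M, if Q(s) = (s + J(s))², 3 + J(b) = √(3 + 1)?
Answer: 42048205975/129358 ≈ 3.2505e+5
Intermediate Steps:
J(b) = -1 (J(b) = -3 + √(3 + 1) = -3 + √4 = -3 + 2 = -1)
M = 13689 (M = 117² = 13689)
Q(s) = (-1 + s)² (Q(s) = (s - 1)² = (-1 + s)²)
(Q(-557) + 1/(114963 + 14395)) + M = ((-1 - 557)² + 1/(114963 + 14395)) + 13689 = ((-558)² + 1/129358) + 13689 = (311364 + 1/129358) + 13689 = 40277424313/129358 + 13689 = 42048205975/129358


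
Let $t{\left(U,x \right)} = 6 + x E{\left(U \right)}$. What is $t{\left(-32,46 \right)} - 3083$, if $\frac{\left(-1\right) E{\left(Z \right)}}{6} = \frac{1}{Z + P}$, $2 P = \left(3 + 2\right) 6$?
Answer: $- \frac{52033}{17} \approx -3060.8$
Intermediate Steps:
$P = 15$ ($P = \frac{\left(3 + 2\right) 6}{2} = \frac{5 \cdot 6}{2} = \frac{1}{2} \cdot 30 = 15$)
$E{\left(Z \right)} = - \frac{6}{15 + Z}$ ($E{\left(Z \right)} = - \frac{6}{Z + 15} = - \frac{6}{15 + Z}$)
$t{\left(U,x \right)} = 6 - \frac{6 x}{15 + U}$ ($t{\left(U,x \right)} = 6 + x \left(- \frac{6}{15 + U}\right) = 6 - \frac{6 x}{15 + U}$)
$t{\left(-32,46 \right)} - 3083 = \frac{6 \left(15 - 32 - 46\right)}{15 - 32} - 3083 = \frac{6 \left(15 - 32 - 46\right)}{-17} - 3083 = 6 \left(- \frac{1}{17}\right) \left(-63\right) - 3083 = \frac{378}{17} - 3083 = - \frac{52033}{17}$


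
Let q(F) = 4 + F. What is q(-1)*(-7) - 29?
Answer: -50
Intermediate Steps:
q(-1)*(-7) - 29 = (4 - 1)*(-7) - 29 = 3*(-7) - 29 = -21 - 29 = -50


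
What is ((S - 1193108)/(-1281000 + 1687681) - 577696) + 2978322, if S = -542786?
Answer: 976287246412/406681 ≈ 2.4006e+6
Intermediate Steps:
((S - 1193108)/(-1281000 + 1687681) - 577696) + 2978322 = ((-542786 - 1193108)/(-1281000 + 1687681) - 577696) + 2978322 = (-1735894/406681 - 577696) + 2978322 = -234939722870/406681 + 2978322 = 976287246412/406681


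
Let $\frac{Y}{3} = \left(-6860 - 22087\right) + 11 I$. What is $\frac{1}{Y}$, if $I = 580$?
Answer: $- \frac{1}{67701} \approx -1.4771 \cdot 10^{-5}$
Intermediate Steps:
$Y = -67701$ ($Y = 3 \left(\left(-6860 - 22087\right) + 11 \cdot 580\right) = 3 \left(-28947 + 6380\right) = 3 \left(-22567\right) = -67701$)
$\frac{1}{Y} = \frac{1}{-67701} = - \frac{1}{67701}$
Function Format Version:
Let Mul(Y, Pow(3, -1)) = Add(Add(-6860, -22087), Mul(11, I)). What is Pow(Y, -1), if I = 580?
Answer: Rational(-1, 67701) ≈ -1.4771e-5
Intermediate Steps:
Y = -67701 (Y = Mul(3, Add(Add(-6860, -22087), Mul(11, 580))) = Mul(3, Add(-28947, 6380)) = Mul(3, -22567) = -67701)
Pow(Y, -1) = Pow(-67701, -1) = Rational(-1, 67701)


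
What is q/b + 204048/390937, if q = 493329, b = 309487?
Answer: 256010762649/120989919319 ≈ 2.1160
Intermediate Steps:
q/b + 204048/390937 = 493329/309487 + 204048/390937 = 256010762649/120989919319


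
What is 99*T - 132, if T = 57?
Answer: 5511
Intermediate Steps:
99*T - 132 = 99*57 - 132 = 5643 - 132 = 5511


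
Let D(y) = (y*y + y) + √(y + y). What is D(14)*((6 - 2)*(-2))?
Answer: -1680 - 16*√7 ≈ -1722.3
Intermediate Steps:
D(y) = y + y² + √2*√y (D(y) = (y² + y) + √(2*y) = (y + y²) + √2*√y = y + y² + √2*√y)
D(14)*((6 - 2)*(-2)) = (14 + 14² + √2*√14)*((6 - 2)*(-2)) = (14 + 196 + 2*√7)*(4*(-2)) = (210 + 2*√7)*(-8) = -1680 - 16*√7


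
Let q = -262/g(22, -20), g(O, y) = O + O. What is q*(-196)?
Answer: 12838/11 ≈ 1167.1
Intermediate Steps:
g(O, y) = 2*O
q = -131/22 (q = -262/(2*22) = -262/44 = -262*1/44 = -131/22 ≈ -5.9545)
q*(-196) = -131/22*(-196) = 12838/11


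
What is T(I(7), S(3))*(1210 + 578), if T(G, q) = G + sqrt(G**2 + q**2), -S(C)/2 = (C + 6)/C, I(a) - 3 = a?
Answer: 17880 + 3576*sqrt(34) ≈ 38732.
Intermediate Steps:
I(a) = 3 + a
S(C) = -2*(6 + C)/C (S(C) = -2*(C + 6)/C = -2*(6 + C)/C)
T(I(7), S(3))*(1210 + 578) = ((3 + 7) + sqrt((3 + 7)**2 + (-2 - 12/3)**2))*(1210 + 578) = (10 + sqrt(10**2 + (-2 - 12*1/3)**2))*1788 = (10 + sqrt(100 + (-2 - 4)**2))*1788 = (10 + sqrt(100 + (-6)**2))*1788 = (10 + sqrt(100 + 36))*1788 = (10 + sqrt(136))*1788 = (10 + 2*sqrt(34))*1788 = 17880 + 3576*sqrt(34)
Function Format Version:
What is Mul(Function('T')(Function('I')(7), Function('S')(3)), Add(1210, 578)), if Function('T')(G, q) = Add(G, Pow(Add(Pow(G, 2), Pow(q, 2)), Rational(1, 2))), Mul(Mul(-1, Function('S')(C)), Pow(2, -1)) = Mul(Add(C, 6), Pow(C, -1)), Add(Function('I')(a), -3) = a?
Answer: Add(17880, Mul(3576, Pow(34, Rational(1, 2)))) ≈ 38732.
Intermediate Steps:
Function('I')(a) = Add(3, a)
Function('S')(C) = Mul(-2, Pow(C, -1), Add(6, C)) (Function('S')(C) = Mul(-2, Mul(Add(C, 6), Pow(C, -1))) = Mul(-2, Mul(Add(6, C), Pow(C, -1))) = Mul(-2, Mul(Pow(C, -1), Add(6, C))) = Mul(-2, Pow(C, -1), Add(6, C)))
Mul(Function('T')(Function('I')(7), Function('S')(3)), Add(1210, 578)) = Mul(Add(Add(3, 7), Pow(Add(Pow(Add(3, 7), 2), Pow(Add(-2, Mul(-12, Pow(3, -1))), 2)), Rational(1, 2))), Add(1210, 578)) = Mul(Add(10, Pow(Add(Pow(10, 2), Pow(Add(-2, Mul(-12, Rational(1, 3))), 2)), Rational(1, 2))), 1788) = Mul(Add(10, Pow(Add(100, Pow(Add(-2, -4), 2)), Rational(1, 2))), 1788) = Mul(Add(10, Pow(Add(100, Pow(-6, 2)), Rational(1, 2))), 1788) = Mul(Add(10, Pow(Add(100, 36), Rational(1, 2))), 1788) = Mul(Add(10, Pow(136, Rational(1, 2))), 1788) = Mul(Add(10, Mul(2, Pow(34, Rational(1, 2)))), 1788) = Add(17880, Mul(3576, Pow(34, Rational(1, 2))))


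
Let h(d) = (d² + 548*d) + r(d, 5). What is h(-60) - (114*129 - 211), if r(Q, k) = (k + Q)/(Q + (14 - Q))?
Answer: -612905/14 ≈ -43779.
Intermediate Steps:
r(Q, k) = Q/14 + k/14 (r(Q, k) = (Q + k)/14 = (Q + k)*(1/14) = Q/14 + k/14)
h(d) = 5/14 + d² + 7673*d/14 (h(d) = (d² + 548*d) + (d/14 + (1/14)*5) = (d² + 548*d) + (d/14 + 5/14) = (d² + 548*d) + (5/14 + d/14) = 5/14 + d² + 7673*d/14)
h(-60) - (114*129 - 211) = (5/14 + (-60)² + (7673/14)*(-60)) - (114*129 - 211) = (5/14 + 3600 - 230190/7) - (14706 - 211) = -409975/14 - 1*14495 = -409975/14 - 14495 = -612905/14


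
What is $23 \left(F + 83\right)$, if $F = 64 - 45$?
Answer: $2346$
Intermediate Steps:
$F = 19$
$23 \left(F + 83\right) = 23 \left(19 + 83\right) = 23 \cdot 102 = 2346$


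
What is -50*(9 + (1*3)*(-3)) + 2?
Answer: 2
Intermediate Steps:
-50*(9 + (1*3)*(-3)) + 2 = -50*(9 + 3*(-3)) + 2 = -50*(9 - 9) + 2 = -50*0 + 2 = 0 + 2 = 2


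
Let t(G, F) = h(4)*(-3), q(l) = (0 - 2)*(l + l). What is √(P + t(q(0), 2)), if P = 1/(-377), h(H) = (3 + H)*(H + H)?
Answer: I*√23878049/377 ≈ 12.962*I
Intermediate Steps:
h(H) = 2*H*(3 + H) (h(H) = (3 + H)*(2*H) = 2*H*(3 + H))
q(l) = -4*l
t(G, F) = -168 (t(G, F) = (2*4*(3 + 4))*(-3) = (2*4*7)*(-3) = 56*(-3) = -168)
P = -1/377 ≈ -0.0026525
√(P + t(q(0), 2)) = √(-1/377 - 168) = √(-63337/377) = I*√23878049/377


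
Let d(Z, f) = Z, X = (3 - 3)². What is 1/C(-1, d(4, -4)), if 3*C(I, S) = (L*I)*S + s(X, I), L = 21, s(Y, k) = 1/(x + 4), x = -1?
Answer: -9/251 ≈ -0.035857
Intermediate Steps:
X = 0 (X = 0² = 0)
s(Y, k) = ⅓ (s(Y, k) = 1/(-1 + 4) = 1/3 = ⅓)
C(I, S) = ⅑ + 7*I*S (C(I, S) = ((21*I)*S + ⅓)/3 = (21*I*S + ⅓)/3 = (⅓ + 21*I*S)/3 = ⅑ + 7*I*S)
1/C(-1, d(4, -4)) = 1/(⅑ + 7*(-1)*4) = 1/(⅑ - 28) = 1/(-251/9) = -9/251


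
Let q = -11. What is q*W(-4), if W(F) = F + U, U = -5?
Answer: 99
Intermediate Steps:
W(F) = -5 + F (W(F) = F - 5 = -5 + F)
q*W(-4) = -11*(-5 - 4) = -11*(-9) = 99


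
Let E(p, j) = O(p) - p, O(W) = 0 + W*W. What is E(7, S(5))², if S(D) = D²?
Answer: 1764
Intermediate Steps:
O(W) = W² (O(W) = 0 + W² = W²)
E(p, j) = p² - p
E(7, S(5))² = (7*(-1 + 7))² = (7*6)² = 42² = 1764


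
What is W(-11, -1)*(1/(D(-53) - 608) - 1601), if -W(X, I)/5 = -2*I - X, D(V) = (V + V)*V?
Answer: 104273117/1002 ≈ 1.0407e+5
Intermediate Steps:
D(V) = 2*V² (D(V) = (2*V)*V = 2*V²)
W(X, I) = 5*X + 10*I (W(X, I) = -5*(-2*I - X) = -5*(-X - 2*I) = 5*X + 10*I)
W(-11, -1)*(1/(D(-53) - 608) - 1601) = (5*(-11) + 10*(-1))*(1/(2*(-53)² - 608) - 1601) = (-55 - 10)*(1/(2*2809 - 608) - 1601) = -65*(1/(5618 - 608) - 1601) = -65*(1/5010 - 1601) = -65*(-8021009/5010) = 104273117/1002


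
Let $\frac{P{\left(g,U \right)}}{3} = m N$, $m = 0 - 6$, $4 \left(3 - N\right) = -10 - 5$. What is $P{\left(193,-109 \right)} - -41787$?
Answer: $\frac{83331}{2} \approx 41666.0$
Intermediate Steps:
$N = \frac{27}{4}$ ($N = 3 - \frac{-10 - 5}{4} = 3 - - \frac{15}{4} = 3 + \frac{15}{4} = \frac{27}{4} \approx 6.75$)
$m = -6$ ($m = 0 - 6 = -6$)
$P{\left(g,U \right)} = - \frac{243}{2}$ ($P{\left(g,U \right)} = 3 \left(\left(-6\right) \frac{27}{4}\right) = 3 \left(- \frac{81}{2}\right) = - \frac{243}{2}$)
$P{\left(193,-109 \right)} - -41787 = - \frac{243}{2} - -41787 = - \frac{243}{2} + 41787 = \frac{83331}{2}$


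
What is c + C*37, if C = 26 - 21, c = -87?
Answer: 98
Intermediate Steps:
C = 5
c + C*37 = -87 + 5*37 = -87 + 185 = 98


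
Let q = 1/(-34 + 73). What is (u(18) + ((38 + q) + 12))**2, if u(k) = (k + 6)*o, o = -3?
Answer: 734449/1521 ≈ 482.87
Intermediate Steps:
u(k) = -18 - 3*k (u(k) = (k + 6)*(-3) = (6 + k)*(-3) = -18 - 3*k)
q = 1/39 ≈ 0.025641
(u(18) + ((38 + q) + 12))**2 = ((-18 - 3*18) + ((38 + 1/39) + 12))**2 = ((-18 - 54) + (1483/39 + 12))**2 = (-72 + 1951/39)**2 = (-857/39)**2 = 734449/1521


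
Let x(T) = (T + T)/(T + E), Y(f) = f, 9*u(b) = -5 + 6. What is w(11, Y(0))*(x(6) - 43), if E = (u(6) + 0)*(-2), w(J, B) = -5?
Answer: 2660/13 ≈ 204.62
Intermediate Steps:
u(b) = ⅑ (u(b) = (-5 + 6)/9 = (⅑)*1 = ⅑)
E = -2/9 (E = (⅑ + 0)*(-2) = (⅑)*(-2) = -2/9 ≈ -0.22222)
x(T) = 2*T/(-2/9 + T) (x(T) = (T + T)/(T - 2/9) = (2*T)/(-2/9 + T) = 2*T/(-2/9 + T))
w(11, Y(0))*(x(6) - 43) = -5*(18*6/(-2 + 9*6) - 43) = -5*(18*6/(-2 + 54) - 43) = -5*(18*6/52 - 43) = -5*(18*6*(1/52) - 43) = -5*(27/13 - 43) = -5*(-532/13) = 2660/13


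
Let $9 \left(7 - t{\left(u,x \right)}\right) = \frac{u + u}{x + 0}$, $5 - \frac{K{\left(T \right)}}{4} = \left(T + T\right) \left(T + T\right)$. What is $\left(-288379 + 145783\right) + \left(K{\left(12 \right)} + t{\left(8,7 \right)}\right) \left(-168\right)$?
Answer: $\frac{719948}{3} \approx 2.3998 \cdot 10^{5}$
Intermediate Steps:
$K{\left(T \right)} = 20 - 16 T^{2}$ ($K{\left(T \right)} = 20 - 4 \left(T + T\right) \left(T + T\right) = 20 - 4 \cdot 2 T 2 T = 20 - 4 \cdot 4 T^{2} = 20 - 16 T^{2}$)
$t{\left(u,x \right)} = 7 - \frac{2 u}{9 x}$ ($t{\left(u,x \right)} = 7 - \frac{\left(u + u\right) \frac{1}{x + 0}}{9} = 7 - \frac{2 u \frac{1}{x}}{9} = 7 - \frac{2 u}{9 x}$)
$\left(-288379 + 145783\right) + \left(K{\left(12 \right)} + t{\left(8,7 \right)}\right) \left(-168\right) = \left(-288379 + 145783\right) + \left(\left(20 - 16 \cdot 12^{2}\right) + \left(7 - \frac{16}{9 \cdot 7}\right)\right) \left(-168\right) = -142596 + \left(\left(20 - 2304\right) + \left(7 - \frac{16}{9} \cdot \frac{1}{7}\right)\right) \left(-168\right) = -142596 + \left(\left(20 - 2304\right) + \left(7 - \frac{16}{63}\right)\right) \left(-168\right) = -142596 + \left(-2284 + \frac{425}{63}\right) \left(-168\right) = -142596 - - \frac{1147736}{3} = -142596 + \frac{1147736}{3} = \frac{719948}{3}$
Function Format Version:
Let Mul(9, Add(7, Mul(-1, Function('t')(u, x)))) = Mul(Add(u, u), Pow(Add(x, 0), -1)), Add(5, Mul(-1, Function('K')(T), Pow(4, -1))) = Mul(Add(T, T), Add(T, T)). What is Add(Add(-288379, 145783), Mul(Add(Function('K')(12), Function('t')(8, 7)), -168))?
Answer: Rational(719948, 3) ≈ 2.3998e+5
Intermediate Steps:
Function('K')(T) = Add(20, Mul(-16, Pow(T, 2))) (Function('K')(T) = Add(20, Mul(-4, Mul(Add(T, T), Add(T, T)))) = Add(20, Mul(-4, Mul(Mul(2, T), Mul(2, T)))) = Add(20, Mul(-4, Mul(4, Pow(T, 2)))) = Add(20, Mul(-16, Pow(T, 2))))
Function('t')(u, x) = Add(7, Mul(Rational(-2, 9), u, Pow(x, -1))) (Function('t')(u, x) = Add(7, Mul(Rational(-1, 9), Mul(Add(u, u), Pow(Add(x, 0), -1)))) = Add(7, Mul(Rational(-1, 9), Mul(Mul(2, u), Pow(x, -1)))) = Add(7, Mul(Rational(-1, 9), Mul(2, u, Pow(x, -1)))) = Add(7, Mul(Rational(-2, 9), u, Pow(x, -1))))
Add(Add(-288379, 145783), Mul(Add(Function('K')(12), Function('t')(8, 7)), -168)) = Add(Add(-288379, 145783), Mul(Add(Add(20, Mul(-16, Pow(12, 2))), Add(7, Mul(Rational(-2, 9), 8, Pow(7, -1)))), -168)) = Add(-142596, Mul(Add(Add(20, Mul(-16, 144)), Add(7, Mul(Rational(-2, 9), 8, Rational(1, 7)))), -168)) = Add(-142596, Mul(Add(Add(20, -2304), Add(7, Rational(-16, 63))), -168)) = Add(-142596, Mul(Add(-2284, Rational(425, 63)), -168)) = Add(-142596, Mul(Rational(-143467, 63), -168)) = Add(-142596, Rational(1147736, 3)) = Rational(719948, 3)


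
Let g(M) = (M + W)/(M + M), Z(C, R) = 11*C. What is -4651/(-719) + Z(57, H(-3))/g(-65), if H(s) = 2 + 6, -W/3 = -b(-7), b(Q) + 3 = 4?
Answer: 29447026/22289 ≈ 1321.1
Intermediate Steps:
b(Q) = 1 (b(Q) = -3 + 4 = 1)
W = 3 (W = -(-3) = -3*(-1) = 3)
H(s) = 8
g(M) = (3 + M)/(2*M) (g(M) = (M + 3)/(M + M) = (3 + M)/((2*M)) = (3 + M)*(1/(2*M)) = (3 + M)/(2*M))
-4651/(-719) + Z(57, H(-3))/g(-65) = -4651/(-719) + (11*57)/(((½)*(3 - 65)/(-65))) = -4651*(-1/719) + 627/(((½)*(-1/65)*(-62))) = 4651/719 + 627/(31/65) = 4651/719 + 627*(65/31) = 4651/719 + 40755/31 = 29447026/22289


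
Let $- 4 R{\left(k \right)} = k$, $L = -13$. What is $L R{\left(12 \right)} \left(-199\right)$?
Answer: $-7761$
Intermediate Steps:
$R{\left(k \right)} = - \frac{k}{4}$
$L R{\left(12 \right)} \left(-199\right) = - 13 \left(\left(- \frac{1}{4}\right) 12\right) \left(-199\right) = \left(-13\right) \left(-3\right) \left(-199\right) = 39 \left(-199\right) = -7761$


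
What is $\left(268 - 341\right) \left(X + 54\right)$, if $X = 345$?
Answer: $-29127$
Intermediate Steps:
$\left(268 - 341\right) \left(X + 54\right) = \left(268 - 341\right) \left(345 + 54\right) = \left(-73\right) 399 = -29127$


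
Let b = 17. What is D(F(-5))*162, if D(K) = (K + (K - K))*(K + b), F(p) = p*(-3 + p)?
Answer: 369360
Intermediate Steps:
D(K) = K*(17 + K) (D(K) = (K + (K - K))*(K + 17) = (K + 0)*(17 + K) = K*(17 + K))
D(F(-5))*162 = ((-5*(-3 - 5))*(17 - 5*(-3 - 5)))*162 = ((-5*(-8))*(17 - 5*(-8)))*162 = (40*(17 + 40))*162 = (40*57)*162 = 2280*162 = 369360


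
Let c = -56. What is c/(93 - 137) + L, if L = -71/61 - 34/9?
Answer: -22157/6039 ≈ -3.6690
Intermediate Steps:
L = -2713/549 (L = -71*1/61 - 34*1/9 = -71/61 - 34/9 = -2713/549 ≈ -4.9417)
c/(93 - 137) + L = -56/(93 - 137) - 2713/549 = -56/(-44) - 2713/549 = -56*(-1/44) - 2713/549 = 14/11 - 2713/549 = -22157/6039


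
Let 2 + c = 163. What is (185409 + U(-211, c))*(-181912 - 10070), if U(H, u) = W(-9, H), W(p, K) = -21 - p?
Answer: -35592886854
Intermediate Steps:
c = 161 (c = -2 + 163 = 161)
U(H, u) = -12 (U(H, u) = -21 - 1*(-9) = -21 + 9 = -12)
(185409 + U(-211, c))*(-181912 - 10070) = (185409 - 12)*(-181912 - 10070) = 185397*(-191982) = -35592886854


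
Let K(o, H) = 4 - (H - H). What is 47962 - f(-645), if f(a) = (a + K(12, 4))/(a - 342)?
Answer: 47337853/987 ≈ 47961.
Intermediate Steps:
K(o, H) = 4 (K(o, H) = 4 - 1*0 = 4 + 0 = 4)
f(a) = (4 + a)/(-342 + a) (f(a) = (a + 4)/(a - 342) = (4 + a)/(-342 + a))
47962 - f(-645) = 47962 - (4 - 645)/(-342 - 645) = 47962 - (-641)/(-987) = 47962 - (-1)*(-641)/987 = 47962 - 1*641/987 = 47962 - 641/987 = 47337853/987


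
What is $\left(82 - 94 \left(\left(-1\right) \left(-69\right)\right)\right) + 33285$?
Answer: $26881$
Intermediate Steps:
$\left(82 - 94 \left(\left(-1\right) \left(-69\right)\right)\right) + 33285 = \left(82 - 6486\right) + 33285 = -6404 + 33285 = 26881$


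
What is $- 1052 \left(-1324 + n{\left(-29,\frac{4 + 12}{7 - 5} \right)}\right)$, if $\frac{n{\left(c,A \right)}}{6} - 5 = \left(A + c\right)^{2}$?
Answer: $-1422304$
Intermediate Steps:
$n{\left(c,A \right)} = 30 + 6 \left(A + c\right)^{2}$
$- 1052 \left(-1324 + n{\left(-29,\frac{4 + 12}{7 - 5} \right)}\right) = - 1052 \left(-1324 + \left(30 + 6 \left(\frac{4 + 12}{7 - 5} - 29\right)^{2}\right)\right) = - 1052 \left(-1324 + \left(30 + 6 \left(\frac{16}{2} - 29\right)^{2}\right)\right) = - 1052 \left(-1324 + \left(30 + 6 \left(16 \cdot \frac{1}{2} - 29\right)^{2}\right)\right) = - 1052 \left(-1324 + \left(30 + 6 \left(8 - 29\right)^{2}\right)\right) = - 1052 \left(-1324 + \left(30 + 6 \left(-21\right)^{2}\right)\right) = - 1052 \left(-1324 + \left(30 + 6 \cdot 441\right)\right) = - 1052 \left(-1324 + \left(30 + 2646\right)\right) = - 1052 \left(-1324 + 2676\right) = \left(-1052\right) 1352 = -1422304$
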